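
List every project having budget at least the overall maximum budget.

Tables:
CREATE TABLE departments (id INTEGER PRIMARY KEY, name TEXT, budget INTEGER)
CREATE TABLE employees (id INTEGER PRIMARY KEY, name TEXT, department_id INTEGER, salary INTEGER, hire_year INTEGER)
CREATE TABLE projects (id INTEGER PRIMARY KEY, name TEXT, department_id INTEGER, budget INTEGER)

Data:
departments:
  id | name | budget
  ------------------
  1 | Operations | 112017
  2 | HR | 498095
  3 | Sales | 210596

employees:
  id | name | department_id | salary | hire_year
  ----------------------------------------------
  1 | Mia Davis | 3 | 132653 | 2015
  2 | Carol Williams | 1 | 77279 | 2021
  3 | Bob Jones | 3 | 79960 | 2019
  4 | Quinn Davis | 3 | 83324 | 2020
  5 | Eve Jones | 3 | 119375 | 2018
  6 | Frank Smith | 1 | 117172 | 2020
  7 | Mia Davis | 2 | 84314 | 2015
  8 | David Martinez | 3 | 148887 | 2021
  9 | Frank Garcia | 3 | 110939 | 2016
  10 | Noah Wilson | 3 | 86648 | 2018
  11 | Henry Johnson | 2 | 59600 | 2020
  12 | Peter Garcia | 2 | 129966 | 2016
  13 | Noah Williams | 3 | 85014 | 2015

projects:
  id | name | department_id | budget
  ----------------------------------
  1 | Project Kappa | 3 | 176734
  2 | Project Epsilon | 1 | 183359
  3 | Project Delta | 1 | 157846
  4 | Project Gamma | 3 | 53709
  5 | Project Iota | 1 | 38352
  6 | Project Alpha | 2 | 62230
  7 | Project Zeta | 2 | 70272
SELECT name, budget FROM projects WHERE budget >= (SELECT MAX(budget) FROM projects)

Execution result:
name | budget
Project Epsilon | 183359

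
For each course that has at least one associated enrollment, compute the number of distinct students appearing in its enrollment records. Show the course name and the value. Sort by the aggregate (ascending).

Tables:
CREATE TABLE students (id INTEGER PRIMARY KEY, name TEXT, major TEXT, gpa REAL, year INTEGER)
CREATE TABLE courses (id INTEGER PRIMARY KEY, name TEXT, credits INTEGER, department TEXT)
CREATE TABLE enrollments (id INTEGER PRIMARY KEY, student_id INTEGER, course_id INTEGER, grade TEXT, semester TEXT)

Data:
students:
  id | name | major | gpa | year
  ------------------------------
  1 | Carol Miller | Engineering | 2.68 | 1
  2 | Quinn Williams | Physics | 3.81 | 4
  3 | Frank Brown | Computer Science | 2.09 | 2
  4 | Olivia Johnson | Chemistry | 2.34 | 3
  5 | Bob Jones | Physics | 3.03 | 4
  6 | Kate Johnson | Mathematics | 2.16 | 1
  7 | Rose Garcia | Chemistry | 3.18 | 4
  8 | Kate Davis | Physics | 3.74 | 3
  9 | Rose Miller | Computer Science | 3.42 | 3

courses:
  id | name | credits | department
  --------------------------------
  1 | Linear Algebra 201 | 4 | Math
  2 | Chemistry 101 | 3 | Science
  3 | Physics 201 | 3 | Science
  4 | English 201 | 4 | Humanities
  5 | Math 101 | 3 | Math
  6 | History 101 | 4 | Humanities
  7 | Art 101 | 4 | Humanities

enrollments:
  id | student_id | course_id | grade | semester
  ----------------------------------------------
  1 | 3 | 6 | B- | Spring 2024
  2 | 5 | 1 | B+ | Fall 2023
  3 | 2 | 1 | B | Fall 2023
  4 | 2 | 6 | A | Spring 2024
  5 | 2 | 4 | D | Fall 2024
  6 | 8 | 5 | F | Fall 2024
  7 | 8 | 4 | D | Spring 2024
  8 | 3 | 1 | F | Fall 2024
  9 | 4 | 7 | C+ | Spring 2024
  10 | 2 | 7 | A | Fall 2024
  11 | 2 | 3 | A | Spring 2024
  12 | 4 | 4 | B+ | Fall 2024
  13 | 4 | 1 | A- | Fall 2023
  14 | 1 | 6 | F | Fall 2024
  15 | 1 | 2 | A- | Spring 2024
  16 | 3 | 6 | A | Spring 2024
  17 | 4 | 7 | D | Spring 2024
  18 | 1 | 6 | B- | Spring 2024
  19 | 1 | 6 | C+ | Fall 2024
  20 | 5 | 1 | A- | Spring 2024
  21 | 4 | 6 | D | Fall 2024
SELECT p.name, COUNT(DISTINCT c.student_id) AS distinct_student_count FROM enrollments c JOIN courses p ON c.course_id = p.id GROUP BY p.id, p.name ORDER BY distinct_student_count ASC

Execution result:
name | distinct_student_count
Chemistry 101 | 1
Physics 201 | 1
Math 101 | 1
Art 101 | 2
English 201 | 3
Linear Algebra 201 | 4
History 101 | 4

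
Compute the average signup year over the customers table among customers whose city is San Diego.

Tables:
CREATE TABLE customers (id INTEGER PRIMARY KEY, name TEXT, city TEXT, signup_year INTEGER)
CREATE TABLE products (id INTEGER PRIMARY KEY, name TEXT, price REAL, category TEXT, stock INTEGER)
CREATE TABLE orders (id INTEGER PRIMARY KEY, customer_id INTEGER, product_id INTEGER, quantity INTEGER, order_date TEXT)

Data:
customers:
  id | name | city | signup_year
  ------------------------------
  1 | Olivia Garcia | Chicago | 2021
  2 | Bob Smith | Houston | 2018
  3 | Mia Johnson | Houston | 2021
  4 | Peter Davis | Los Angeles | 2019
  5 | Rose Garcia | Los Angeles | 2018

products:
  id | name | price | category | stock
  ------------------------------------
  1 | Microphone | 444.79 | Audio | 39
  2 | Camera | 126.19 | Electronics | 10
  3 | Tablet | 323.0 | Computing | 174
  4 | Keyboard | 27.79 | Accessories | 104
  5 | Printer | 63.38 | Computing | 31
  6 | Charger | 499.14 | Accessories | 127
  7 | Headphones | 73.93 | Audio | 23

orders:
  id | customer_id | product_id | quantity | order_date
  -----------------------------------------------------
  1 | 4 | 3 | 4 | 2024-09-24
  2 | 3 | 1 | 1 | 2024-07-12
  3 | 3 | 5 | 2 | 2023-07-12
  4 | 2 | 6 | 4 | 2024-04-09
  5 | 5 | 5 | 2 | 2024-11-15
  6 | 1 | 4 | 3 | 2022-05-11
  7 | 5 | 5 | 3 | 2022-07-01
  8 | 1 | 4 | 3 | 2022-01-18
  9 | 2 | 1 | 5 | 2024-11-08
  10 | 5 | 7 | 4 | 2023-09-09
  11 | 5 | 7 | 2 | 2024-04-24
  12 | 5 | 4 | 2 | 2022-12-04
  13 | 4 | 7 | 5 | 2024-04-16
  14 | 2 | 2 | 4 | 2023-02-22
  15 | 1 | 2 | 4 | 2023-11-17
SELECT AVG(signup_year) FROM customers WHERE city = 'San Diego'

Execution result:
NULL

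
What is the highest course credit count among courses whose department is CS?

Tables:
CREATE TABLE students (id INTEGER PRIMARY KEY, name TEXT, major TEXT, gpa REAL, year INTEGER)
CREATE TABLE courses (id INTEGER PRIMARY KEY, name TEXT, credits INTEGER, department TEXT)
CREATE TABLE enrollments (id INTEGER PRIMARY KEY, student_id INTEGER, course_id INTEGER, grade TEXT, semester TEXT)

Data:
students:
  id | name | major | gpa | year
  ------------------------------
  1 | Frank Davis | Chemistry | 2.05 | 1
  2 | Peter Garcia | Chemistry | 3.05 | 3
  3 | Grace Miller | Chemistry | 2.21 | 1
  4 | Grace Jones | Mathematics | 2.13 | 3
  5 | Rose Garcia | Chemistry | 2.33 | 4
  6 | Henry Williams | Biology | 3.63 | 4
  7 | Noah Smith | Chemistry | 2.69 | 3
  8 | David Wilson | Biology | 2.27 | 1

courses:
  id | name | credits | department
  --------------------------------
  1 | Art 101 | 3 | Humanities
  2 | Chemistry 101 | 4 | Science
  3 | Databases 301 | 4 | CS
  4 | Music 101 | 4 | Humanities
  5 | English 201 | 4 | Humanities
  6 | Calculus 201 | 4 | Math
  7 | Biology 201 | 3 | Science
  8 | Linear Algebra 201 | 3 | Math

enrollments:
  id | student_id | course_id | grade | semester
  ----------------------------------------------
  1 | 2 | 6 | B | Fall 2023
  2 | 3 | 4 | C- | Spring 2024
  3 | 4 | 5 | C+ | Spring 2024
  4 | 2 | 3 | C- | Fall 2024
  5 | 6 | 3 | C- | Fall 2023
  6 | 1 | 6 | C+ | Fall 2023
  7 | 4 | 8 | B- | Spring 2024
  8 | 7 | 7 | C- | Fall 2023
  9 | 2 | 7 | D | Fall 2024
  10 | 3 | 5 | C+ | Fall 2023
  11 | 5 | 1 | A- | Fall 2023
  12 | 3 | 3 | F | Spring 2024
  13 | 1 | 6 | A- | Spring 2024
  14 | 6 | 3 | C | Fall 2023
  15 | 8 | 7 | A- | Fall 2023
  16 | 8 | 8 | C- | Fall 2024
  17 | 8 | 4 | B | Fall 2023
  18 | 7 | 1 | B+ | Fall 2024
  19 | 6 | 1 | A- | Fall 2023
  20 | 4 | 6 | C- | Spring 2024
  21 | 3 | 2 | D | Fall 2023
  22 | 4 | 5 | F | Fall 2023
SELECT MAX(credits) FROM courses WHERE department = 'CS'

Execution result:
4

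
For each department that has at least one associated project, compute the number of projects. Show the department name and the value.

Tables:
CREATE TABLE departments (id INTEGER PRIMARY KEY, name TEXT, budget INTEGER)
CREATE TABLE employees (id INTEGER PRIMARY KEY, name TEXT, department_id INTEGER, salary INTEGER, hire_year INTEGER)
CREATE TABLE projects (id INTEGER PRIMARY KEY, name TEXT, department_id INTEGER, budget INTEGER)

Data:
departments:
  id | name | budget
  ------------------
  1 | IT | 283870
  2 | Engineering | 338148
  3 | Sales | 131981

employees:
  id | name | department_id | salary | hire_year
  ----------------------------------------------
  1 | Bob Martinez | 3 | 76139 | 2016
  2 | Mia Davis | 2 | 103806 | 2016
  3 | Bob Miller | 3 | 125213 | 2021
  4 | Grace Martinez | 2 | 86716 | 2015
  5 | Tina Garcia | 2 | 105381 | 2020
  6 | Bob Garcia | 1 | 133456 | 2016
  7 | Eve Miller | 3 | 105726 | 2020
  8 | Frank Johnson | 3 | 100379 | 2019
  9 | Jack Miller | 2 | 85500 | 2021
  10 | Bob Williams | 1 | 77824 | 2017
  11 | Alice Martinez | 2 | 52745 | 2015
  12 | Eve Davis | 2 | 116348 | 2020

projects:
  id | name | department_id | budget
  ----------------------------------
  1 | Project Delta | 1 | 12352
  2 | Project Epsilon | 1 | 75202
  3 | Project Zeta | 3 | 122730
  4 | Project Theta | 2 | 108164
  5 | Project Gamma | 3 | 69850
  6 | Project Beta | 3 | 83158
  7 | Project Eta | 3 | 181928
SELECT p.name, COUNT(*) AS n FROM projects c JOIN departments p ON c.department_id = p.id GROUP BY p.id, p.name

Execution result:
name | n
IT | 2
Engineering | 1
Sales | 4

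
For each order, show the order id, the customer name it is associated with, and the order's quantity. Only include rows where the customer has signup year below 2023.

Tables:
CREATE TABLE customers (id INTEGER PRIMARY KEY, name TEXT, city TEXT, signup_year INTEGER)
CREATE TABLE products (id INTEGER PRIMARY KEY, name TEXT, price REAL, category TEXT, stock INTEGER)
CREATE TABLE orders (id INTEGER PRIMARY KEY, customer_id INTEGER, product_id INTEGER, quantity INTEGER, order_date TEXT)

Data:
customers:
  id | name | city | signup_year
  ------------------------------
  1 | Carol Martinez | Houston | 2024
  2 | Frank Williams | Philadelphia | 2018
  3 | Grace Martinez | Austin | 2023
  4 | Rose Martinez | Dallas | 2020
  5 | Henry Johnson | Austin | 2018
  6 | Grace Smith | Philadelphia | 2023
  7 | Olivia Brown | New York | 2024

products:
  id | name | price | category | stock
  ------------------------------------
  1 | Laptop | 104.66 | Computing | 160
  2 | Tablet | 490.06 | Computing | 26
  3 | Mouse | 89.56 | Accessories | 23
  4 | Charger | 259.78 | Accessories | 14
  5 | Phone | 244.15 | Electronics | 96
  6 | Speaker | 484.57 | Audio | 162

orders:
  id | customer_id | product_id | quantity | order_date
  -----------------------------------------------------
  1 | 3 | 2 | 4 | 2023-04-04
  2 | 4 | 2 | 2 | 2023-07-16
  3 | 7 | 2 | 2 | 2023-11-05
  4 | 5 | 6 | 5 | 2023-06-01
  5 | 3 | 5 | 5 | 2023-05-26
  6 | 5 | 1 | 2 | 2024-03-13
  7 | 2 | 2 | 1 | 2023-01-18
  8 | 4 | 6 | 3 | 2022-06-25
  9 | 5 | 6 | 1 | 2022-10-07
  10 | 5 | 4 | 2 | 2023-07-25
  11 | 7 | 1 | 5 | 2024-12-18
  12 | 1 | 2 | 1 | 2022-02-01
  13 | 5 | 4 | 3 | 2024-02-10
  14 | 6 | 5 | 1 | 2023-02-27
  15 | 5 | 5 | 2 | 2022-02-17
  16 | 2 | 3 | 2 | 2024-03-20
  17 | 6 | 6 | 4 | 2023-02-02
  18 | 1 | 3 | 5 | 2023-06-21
SELECT c.id, p.name AS customer, c.quantity FROM orders c JOIN customers p ON c.customer_id = p.id WHERE p.signup_year < 2023

Execution result:
id | customer | quantity
2 | Rose Martinez | 2
4 | Henry Johnson | 5
6 | Henry Johnson | 2
7 | Frank Williams | 1
8 | Rose Martinez | 3
9 | Henry Johnson | 1
10 | Henry Johnson | 2
13 | Henry Johnson | 3
15 | Henry Johnson | 2
16 | Frank Williams | 2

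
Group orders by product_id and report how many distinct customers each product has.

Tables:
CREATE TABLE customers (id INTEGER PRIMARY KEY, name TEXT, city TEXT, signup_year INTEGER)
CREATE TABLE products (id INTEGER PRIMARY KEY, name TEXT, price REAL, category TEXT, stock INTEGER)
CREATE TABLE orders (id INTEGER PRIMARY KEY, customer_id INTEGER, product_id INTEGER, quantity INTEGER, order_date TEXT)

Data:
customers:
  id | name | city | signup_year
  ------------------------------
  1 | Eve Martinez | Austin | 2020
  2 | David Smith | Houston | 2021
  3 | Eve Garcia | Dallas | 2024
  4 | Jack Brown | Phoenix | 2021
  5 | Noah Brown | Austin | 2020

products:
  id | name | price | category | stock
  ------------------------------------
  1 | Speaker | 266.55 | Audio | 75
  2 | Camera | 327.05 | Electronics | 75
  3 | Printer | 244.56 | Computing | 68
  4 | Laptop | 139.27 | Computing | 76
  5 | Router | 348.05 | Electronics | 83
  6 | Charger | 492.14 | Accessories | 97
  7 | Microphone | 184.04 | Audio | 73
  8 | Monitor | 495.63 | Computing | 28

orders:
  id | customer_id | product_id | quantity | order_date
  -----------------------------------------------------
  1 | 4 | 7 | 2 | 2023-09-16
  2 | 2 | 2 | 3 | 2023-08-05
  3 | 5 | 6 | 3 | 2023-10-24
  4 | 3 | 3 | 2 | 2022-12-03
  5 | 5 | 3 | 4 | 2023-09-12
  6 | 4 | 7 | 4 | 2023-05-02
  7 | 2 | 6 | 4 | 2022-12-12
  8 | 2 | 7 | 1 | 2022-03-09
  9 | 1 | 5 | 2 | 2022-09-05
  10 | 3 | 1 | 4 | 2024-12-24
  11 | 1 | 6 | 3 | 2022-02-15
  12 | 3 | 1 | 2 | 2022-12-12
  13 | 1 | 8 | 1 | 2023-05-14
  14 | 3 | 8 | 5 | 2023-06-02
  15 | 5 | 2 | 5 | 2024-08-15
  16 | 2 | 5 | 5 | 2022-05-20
SELECT product_id, COUNT(DISTINCT customer_id) AS distinct_customer_count FROM orders GROUP BY product_id

Execution result:
product_id | distinct_customer_count
1 | 1
2 | 2
3 | 2
5 | 2
6 | 3
7 | 2
8 | 2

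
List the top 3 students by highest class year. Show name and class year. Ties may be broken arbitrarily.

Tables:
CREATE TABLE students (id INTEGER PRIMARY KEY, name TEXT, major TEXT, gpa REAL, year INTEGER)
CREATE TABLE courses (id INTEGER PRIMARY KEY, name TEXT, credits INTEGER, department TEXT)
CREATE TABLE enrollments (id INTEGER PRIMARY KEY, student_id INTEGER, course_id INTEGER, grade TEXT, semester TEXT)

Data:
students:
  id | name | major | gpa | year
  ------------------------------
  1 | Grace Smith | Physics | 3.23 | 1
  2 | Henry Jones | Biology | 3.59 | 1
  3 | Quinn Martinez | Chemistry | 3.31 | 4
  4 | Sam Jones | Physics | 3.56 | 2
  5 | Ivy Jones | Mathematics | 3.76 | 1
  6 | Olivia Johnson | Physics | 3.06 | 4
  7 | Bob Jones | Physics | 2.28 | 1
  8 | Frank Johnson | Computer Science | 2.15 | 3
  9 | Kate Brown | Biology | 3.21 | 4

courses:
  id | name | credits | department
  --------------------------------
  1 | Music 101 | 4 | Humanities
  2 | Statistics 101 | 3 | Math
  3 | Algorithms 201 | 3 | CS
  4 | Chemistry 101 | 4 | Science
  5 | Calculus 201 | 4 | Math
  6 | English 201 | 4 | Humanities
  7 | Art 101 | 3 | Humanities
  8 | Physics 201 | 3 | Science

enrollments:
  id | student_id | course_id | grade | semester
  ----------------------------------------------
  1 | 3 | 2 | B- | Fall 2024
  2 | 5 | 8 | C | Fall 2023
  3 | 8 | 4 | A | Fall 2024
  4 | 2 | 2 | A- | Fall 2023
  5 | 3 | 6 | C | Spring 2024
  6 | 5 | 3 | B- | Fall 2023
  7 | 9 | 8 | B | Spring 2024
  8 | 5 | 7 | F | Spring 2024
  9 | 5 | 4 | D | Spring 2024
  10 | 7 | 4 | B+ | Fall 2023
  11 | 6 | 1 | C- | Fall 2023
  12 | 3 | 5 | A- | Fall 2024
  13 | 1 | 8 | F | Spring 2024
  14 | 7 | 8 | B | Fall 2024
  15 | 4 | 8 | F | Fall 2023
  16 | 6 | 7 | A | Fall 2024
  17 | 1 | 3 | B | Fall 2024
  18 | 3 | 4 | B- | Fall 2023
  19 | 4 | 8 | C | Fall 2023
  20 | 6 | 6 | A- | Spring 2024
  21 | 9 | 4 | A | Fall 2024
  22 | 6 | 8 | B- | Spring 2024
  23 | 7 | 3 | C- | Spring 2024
SELECT name, year FROM students ORDER BY year DESC LIMIT 3

Execution result:
name | year
Quinn Martinez | 4
Olivia Johnson | 4
Kate Brown | 4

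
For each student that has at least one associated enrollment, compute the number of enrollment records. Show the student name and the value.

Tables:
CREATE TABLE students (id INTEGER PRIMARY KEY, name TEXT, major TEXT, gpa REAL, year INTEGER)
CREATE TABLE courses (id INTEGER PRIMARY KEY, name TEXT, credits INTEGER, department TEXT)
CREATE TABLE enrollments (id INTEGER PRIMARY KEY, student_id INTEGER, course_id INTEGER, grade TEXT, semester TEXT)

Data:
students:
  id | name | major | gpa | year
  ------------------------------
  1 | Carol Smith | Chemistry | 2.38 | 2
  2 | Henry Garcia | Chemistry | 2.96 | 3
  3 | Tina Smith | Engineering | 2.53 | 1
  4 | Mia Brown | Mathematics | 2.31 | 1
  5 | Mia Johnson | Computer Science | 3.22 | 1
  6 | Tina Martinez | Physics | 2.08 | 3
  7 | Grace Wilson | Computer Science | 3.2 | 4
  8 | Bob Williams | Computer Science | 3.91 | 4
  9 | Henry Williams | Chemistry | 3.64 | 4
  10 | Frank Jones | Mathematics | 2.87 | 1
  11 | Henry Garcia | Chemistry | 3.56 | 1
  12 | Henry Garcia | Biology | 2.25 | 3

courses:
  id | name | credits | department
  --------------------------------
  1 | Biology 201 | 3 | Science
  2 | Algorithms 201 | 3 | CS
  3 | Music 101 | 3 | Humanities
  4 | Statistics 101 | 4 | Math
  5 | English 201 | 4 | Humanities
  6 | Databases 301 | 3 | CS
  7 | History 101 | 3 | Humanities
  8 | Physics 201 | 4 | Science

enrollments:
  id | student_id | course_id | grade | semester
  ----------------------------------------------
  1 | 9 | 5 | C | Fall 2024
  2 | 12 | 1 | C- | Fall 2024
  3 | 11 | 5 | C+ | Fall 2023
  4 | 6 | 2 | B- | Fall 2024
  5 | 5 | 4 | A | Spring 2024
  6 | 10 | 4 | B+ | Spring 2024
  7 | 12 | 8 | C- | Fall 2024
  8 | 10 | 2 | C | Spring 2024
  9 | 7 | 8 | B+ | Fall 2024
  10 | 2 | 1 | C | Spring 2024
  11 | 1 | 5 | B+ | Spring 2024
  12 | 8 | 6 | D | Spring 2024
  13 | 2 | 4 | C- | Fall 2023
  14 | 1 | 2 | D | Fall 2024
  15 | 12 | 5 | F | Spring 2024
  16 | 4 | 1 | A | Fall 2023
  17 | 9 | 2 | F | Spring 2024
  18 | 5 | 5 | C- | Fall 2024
SELECT p.name, COUNT(*) AS n FROM enrollments c JOIN students p ON c.student_id = p.id GROUP BY p.id, p.name

Execution result:
name | n
Carol Smith | 2
Henry Garcia | 2
Mia Brown | 1
Mia Johnson | 2
Tina Martinez | 1
Grace Wilson | 1
Bob Williams | 1
Henry Williams | 2
Frank Jones | 2
Henry Garcia | 1
Henry Garcia | 3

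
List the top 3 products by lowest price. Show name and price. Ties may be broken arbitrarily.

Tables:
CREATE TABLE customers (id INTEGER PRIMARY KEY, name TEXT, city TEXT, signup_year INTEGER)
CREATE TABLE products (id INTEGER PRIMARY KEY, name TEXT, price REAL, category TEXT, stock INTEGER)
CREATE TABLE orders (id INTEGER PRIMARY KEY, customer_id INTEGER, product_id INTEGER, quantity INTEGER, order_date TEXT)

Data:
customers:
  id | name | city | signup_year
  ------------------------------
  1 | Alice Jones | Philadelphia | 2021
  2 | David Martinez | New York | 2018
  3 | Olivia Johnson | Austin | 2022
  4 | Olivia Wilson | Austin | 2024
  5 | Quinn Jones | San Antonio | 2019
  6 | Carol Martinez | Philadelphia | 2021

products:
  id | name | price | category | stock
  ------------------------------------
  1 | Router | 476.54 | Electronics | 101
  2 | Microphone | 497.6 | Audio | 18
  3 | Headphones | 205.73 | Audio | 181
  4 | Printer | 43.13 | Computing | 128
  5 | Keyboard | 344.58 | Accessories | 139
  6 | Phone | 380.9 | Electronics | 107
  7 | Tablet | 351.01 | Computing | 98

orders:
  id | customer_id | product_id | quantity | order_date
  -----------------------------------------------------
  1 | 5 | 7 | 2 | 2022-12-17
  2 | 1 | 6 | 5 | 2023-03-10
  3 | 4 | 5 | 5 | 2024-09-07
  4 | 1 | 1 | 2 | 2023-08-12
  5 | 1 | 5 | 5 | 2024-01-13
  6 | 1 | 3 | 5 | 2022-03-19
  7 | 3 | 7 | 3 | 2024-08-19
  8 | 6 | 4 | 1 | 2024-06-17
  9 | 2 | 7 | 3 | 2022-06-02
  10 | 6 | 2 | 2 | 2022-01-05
SELECT name, price FROM products ORDER BY price ASC LIMIT 3

Execution result:
name | price
Printer | 43.13
Headphones | 205.73
Keyboard | 344.58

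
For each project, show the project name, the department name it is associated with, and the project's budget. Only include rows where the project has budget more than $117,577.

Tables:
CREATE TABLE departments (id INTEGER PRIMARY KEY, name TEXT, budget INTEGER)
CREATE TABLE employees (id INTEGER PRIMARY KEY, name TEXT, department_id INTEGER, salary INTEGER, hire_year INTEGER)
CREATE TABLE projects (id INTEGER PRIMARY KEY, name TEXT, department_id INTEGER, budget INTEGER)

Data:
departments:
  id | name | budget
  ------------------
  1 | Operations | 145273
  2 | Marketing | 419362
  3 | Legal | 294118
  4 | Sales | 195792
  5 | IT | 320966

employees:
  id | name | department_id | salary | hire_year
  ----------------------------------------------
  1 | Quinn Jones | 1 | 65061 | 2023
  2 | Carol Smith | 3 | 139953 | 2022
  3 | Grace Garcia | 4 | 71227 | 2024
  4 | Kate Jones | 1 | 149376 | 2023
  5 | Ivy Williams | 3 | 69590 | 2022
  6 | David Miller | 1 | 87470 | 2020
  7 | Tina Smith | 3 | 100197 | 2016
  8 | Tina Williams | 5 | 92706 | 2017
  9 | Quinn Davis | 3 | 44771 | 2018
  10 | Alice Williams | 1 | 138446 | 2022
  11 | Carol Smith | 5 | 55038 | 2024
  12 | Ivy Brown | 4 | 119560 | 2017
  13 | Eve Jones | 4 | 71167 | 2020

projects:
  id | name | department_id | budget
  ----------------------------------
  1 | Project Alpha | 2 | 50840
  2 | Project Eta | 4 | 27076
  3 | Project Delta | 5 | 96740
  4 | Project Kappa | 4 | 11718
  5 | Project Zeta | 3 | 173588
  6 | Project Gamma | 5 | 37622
SELECT c.name, p.name AS department, c.budget FROM projects c JOIN departments p ON c.department_id = p.id WHERE c.budget > 117577

Execution result:
name | department | budget
Project Zeta | Legal | 173588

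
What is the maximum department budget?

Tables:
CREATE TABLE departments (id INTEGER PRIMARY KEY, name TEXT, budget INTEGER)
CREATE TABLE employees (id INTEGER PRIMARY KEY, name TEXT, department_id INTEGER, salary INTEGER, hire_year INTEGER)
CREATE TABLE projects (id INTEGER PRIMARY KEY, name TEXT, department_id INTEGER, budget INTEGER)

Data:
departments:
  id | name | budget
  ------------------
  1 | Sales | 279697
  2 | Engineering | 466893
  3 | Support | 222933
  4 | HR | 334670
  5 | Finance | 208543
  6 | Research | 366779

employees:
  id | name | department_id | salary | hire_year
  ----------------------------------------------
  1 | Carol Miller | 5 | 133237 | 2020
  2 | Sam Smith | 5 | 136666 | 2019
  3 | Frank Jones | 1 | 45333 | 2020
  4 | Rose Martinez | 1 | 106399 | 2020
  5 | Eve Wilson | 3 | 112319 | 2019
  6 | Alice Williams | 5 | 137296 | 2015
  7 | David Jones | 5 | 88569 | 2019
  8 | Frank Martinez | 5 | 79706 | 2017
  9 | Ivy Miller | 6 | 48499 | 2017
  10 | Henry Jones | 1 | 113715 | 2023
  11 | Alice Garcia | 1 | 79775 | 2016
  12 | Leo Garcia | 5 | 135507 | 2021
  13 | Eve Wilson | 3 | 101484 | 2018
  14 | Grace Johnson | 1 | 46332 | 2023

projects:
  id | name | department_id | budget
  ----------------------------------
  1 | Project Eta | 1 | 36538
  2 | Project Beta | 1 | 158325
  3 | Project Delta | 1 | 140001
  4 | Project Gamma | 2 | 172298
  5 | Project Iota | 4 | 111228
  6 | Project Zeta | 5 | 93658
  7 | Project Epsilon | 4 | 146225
SELECT MAX(budget) FROM departments

Execution result:
466893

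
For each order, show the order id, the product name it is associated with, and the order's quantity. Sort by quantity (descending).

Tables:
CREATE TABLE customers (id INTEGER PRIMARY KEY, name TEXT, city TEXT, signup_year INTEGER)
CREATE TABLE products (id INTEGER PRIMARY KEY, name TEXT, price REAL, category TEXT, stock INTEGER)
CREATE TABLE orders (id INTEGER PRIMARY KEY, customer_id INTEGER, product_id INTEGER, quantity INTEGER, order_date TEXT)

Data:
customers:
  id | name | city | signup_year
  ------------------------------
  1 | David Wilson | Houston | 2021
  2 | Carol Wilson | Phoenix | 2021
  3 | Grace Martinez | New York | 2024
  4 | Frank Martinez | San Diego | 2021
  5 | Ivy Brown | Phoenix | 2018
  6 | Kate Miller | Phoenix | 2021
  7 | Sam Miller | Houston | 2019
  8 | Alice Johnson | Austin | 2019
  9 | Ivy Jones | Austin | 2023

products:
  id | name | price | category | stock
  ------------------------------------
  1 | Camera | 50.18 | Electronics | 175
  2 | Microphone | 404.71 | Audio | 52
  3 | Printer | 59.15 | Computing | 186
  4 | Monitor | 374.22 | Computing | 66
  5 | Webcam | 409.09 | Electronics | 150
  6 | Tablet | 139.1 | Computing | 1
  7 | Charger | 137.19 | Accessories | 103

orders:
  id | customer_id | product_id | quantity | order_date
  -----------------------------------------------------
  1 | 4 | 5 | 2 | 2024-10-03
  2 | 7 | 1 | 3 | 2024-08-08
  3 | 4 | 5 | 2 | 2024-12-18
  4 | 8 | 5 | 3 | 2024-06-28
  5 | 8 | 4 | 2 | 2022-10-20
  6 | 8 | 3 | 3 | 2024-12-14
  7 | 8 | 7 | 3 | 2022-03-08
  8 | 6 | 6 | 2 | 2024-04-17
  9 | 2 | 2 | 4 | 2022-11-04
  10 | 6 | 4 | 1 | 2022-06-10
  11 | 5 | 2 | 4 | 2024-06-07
SELECT c.id, p.name AS product, c.quantity FROM orders c JOIN products p ON c.product_id = p.id ORDER BY c.quantity DESC

Execution result:
id | product | quantity
9 | Microphone | 4
11 | Microphone | 4
2 | Camera | 3
4 | Webcam | 3
6 | Printer | 3
7 | Charger | 3
1 | Webcam | 2
3 | Webcam | 2
5 | Monitor | 2
8 | Tablet | 2
10 | Monitor | 1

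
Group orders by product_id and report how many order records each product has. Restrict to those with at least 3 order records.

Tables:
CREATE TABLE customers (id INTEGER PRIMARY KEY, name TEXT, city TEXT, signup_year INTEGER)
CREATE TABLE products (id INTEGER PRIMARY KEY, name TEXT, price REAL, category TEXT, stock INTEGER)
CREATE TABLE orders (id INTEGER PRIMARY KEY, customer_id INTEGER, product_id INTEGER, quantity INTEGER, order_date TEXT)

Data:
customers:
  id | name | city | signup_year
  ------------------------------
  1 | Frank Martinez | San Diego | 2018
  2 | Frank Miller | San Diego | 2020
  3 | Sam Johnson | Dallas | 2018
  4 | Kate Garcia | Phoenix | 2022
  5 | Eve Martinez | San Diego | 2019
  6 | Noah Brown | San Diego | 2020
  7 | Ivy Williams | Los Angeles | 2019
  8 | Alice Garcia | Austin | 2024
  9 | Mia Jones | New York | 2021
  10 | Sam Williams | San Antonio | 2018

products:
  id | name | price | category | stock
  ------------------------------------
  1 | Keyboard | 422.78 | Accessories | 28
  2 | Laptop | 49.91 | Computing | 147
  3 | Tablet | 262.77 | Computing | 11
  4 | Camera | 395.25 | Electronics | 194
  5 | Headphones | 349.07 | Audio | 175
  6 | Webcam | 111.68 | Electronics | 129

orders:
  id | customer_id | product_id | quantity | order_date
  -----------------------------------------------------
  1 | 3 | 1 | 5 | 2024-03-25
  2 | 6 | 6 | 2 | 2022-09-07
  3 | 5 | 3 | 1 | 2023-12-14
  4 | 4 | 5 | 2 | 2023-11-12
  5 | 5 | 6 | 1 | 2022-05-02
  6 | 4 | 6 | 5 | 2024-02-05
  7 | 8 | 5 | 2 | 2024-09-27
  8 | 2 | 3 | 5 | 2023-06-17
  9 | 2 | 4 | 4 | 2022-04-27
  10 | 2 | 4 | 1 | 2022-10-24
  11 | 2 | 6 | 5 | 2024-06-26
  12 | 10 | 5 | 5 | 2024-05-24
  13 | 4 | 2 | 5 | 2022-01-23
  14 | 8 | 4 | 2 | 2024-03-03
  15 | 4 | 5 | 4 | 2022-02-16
SELECT product_id, COUNT(*) AS order_count FROM orders GROUP BY product_id HAVING COUNT(*) >= 3

Execution result:
product_id | order_count
4 | 3
5 | 4
6 | 4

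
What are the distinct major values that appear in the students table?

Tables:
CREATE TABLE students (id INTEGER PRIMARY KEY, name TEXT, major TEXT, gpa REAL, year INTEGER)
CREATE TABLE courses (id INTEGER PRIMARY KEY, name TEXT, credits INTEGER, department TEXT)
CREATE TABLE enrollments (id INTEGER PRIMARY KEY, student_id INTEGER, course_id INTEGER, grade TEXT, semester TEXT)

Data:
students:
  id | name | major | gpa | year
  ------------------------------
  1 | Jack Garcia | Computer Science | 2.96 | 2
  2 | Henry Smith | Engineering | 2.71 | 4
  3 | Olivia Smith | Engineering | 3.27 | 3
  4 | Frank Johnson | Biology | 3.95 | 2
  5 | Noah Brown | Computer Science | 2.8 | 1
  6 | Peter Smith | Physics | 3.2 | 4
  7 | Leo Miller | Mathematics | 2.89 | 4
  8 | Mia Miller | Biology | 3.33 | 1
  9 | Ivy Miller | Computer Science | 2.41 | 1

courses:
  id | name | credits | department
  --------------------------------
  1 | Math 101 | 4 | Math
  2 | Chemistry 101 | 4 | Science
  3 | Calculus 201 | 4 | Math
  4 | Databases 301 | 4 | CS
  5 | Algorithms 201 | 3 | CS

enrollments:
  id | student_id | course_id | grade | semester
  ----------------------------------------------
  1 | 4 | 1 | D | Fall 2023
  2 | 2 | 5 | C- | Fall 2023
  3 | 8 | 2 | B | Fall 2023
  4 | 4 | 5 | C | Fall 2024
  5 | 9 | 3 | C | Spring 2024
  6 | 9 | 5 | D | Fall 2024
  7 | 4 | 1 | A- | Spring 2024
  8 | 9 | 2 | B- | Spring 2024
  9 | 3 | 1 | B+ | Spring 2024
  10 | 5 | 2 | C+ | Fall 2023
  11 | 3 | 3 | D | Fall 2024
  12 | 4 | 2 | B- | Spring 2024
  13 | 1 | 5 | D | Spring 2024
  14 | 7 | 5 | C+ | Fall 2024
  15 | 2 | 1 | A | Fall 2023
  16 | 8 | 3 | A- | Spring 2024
SELECT DISTINCT major FROM students

Execution result:
major
Computer Science
Engineering
Biology
Physics
Mathematics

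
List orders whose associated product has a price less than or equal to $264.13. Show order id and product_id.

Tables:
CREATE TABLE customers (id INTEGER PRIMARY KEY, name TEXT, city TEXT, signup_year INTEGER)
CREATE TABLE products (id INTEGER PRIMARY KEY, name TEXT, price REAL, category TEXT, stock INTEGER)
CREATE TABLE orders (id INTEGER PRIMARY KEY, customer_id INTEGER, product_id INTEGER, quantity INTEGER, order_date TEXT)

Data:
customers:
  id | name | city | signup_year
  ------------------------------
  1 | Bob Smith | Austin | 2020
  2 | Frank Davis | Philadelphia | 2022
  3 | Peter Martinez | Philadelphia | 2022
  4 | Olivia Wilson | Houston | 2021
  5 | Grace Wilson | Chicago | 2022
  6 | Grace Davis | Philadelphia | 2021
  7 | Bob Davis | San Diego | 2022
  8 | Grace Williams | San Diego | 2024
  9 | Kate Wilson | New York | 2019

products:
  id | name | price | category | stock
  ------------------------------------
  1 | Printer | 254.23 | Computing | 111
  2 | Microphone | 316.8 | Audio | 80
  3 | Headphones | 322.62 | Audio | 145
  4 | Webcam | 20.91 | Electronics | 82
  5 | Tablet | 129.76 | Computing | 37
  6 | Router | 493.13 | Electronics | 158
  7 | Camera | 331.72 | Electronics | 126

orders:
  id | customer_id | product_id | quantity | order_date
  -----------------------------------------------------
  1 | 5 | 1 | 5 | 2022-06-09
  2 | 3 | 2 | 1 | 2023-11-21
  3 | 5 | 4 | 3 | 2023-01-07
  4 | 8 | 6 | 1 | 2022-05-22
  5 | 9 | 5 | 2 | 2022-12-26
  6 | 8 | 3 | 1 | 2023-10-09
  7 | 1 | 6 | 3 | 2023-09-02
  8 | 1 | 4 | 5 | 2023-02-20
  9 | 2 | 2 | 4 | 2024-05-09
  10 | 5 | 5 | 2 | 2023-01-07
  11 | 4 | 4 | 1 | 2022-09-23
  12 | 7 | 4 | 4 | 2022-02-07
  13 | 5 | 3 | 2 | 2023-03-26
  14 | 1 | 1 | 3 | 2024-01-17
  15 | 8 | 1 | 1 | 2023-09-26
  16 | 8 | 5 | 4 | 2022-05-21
SELECT id, product_id FROM orders WHERE product_id IN (SELECT id FROM products WHERE price <= 264.13)

Execution result:
id | product_id
1 | 1
3 | 4
5 | 5
8 | 4
10 | 5
11 | 4
12 | 4
14 | 1
15 | 1
16 | 5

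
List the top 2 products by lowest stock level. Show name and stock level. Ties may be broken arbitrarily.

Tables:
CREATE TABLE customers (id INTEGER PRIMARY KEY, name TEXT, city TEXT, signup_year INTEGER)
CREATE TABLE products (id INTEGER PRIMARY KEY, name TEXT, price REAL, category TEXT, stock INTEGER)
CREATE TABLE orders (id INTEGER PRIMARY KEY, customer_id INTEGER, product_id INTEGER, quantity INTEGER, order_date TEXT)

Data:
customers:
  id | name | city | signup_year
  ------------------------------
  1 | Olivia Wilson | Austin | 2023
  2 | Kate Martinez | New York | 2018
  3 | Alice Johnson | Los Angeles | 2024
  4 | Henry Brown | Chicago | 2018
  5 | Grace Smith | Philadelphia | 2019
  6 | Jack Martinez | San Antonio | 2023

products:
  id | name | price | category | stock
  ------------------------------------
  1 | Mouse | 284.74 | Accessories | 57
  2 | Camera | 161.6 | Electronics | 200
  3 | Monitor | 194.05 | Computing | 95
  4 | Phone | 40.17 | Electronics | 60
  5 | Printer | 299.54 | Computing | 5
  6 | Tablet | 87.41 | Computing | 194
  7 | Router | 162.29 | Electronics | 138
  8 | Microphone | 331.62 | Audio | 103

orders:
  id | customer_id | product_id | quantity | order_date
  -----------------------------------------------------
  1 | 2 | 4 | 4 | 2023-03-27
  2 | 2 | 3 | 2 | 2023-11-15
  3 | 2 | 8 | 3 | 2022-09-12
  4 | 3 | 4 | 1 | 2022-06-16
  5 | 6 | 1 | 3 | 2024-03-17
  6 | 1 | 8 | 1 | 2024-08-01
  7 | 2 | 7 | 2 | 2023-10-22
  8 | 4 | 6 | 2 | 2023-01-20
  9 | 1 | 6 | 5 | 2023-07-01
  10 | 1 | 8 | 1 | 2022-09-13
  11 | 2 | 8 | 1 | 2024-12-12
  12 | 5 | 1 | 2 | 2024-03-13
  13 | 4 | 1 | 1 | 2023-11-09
SELECT name, stock FROM products ORDER BY stock ASC LIMIT 2

Execution result:
name | stock
Printer | 5
Mouse | 57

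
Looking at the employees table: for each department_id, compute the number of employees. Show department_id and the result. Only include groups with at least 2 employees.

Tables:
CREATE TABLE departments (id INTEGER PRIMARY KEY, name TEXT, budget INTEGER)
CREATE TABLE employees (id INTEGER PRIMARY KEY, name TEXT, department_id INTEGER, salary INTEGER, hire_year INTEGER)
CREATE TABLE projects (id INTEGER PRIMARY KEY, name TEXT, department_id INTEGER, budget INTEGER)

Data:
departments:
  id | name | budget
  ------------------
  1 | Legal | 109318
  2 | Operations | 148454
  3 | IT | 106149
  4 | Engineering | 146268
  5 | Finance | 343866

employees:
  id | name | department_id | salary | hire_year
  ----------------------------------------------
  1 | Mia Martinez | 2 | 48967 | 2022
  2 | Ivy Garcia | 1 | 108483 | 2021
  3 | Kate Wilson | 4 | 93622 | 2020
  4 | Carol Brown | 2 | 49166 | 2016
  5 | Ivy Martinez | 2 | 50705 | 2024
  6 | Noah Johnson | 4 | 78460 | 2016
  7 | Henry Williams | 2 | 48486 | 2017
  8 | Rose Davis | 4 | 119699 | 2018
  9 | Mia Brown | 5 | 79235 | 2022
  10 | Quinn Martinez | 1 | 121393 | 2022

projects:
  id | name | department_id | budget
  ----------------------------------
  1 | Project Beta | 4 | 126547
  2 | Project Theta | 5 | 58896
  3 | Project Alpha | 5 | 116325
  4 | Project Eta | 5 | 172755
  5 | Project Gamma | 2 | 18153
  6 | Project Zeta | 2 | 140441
SELECT department_id, COUNT(*) AS n FROM employees GROUP BY department_id HAVING COUNT(*) >= 2

Execution result:
department_id | n
1 | 2
2 | 4
4 | 3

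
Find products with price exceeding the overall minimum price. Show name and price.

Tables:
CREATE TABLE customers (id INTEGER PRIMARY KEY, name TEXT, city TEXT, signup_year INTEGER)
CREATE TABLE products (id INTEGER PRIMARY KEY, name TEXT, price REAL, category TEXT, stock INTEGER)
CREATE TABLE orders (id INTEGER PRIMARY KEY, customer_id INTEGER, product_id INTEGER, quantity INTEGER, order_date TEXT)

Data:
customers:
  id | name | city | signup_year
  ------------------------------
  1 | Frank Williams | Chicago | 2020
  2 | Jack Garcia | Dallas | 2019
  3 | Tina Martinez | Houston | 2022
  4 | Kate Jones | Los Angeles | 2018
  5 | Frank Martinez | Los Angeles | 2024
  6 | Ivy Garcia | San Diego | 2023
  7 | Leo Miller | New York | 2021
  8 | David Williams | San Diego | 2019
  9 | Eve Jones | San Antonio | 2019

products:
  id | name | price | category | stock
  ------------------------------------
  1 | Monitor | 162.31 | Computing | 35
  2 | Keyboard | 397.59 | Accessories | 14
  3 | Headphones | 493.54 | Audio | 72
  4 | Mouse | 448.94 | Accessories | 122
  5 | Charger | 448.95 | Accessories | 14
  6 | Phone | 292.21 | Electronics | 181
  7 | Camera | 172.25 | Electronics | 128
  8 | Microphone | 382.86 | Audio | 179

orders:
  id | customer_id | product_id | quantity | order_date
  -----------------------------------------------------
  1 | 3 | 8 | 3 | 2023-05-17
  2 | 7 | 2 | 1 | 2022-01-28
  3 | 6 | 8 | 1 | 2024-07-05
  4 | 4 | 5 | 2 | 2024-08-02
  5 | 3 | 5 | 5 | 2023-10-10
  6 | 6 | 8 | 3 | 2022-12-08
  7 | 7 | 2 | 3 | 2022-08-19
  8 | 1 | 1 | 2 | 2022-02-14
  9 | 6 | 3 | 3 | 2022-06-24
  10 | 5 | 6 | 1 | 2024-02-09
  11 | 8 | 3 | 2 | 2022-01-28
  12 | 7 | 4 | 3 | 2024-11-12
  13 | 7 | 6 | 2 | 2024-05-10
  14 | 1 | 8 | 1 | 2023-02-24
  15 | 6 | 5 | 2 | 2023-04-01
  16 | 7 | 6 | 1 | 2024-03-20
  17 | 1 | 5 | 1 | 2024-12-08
SELECT name, price FROM products WHERE price > (SELECT MIN(price) FROM products)

Execution result:
name | price
Keyboard | 397.59
Headphones | 493.54
Mouse | 448.94
Charger | 448.95
Phone | 292.21
Camera | 172.25
Microphone | 382.86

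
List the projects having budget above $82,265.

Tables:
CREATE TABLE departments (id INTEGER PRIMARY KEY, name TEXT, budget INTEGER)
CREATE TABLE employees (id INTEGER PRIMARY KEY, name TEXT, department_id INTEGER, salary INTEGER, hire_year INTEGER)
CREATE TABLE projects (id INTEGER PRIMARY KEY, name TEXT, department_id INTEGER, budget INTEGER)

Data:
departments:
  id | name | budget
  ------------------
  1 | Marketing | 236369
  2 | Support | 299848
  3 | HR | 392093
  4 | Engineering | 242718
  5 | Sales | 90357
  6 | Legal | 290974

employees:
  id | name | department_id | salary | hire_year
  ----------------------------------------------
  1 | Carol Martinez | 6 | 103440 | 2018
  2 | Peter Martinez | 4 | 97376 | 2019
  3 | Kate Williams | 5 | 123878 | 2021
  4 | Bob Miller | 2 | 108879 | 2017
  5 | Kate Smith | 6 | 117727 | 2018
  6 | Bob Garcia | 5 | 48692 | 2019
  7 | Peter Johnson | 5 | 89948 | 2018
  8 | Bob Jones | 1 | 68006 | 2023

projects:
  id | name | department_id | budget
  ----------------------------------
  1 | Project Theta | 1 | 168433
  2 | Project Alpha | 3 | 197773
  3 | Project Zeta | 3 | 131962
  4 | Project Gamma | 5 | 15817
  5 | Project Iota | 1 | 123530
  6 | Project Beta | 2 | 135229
SELECT name, budget FROM projects WHERE budget > 82265

Execution result:
name | budget
Project Theta | 168433
Project Alpha | 197773
Project Zeta | 131962
Project Iota | 123530
Project Beta | 135229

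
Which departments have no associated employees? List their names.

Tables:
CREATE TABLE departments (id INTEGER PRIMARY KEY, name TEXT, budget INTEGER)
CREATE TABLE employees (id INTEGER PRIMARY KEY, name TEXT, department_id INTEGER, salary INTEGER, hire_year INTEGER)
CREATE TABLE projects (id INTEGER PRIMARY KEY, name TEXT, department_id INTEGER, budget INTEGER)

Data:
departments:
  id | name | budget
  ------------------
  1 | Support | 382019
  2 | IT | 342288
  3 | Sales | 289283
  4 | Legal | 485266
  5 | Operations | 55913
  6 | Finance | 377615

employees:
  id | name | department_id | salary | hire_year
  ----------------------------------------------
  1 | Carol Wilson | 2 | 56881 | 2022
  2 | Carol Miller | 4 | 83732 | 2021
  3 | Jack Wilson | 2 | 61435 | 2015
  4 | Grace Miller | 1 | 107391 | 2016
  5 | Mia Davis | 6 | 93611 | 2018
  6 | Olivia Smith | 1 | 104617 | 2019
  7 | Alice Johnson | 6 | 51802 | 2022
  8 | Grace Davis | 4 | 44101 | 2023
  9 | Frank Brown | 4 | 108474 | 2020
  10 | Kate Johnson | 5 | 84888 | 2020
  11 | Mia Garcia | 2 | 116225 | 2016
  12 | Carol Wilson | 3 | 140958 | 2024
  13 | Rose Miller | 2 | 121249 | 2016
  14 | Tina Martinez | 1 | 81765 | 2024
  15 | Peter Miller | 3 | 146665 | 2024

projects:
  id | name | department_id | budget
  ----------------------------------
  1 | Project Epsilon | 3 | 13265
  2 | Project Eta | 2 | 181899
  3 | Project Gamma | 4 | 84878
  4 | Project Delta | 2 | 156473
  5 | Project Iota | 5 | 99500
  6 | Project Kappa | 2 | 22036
SELECT p.name FROM departments p LEFT JOIN employees c ON c.department_id = p.id WHERE c.id IS NULL

Execution result:
(no rows)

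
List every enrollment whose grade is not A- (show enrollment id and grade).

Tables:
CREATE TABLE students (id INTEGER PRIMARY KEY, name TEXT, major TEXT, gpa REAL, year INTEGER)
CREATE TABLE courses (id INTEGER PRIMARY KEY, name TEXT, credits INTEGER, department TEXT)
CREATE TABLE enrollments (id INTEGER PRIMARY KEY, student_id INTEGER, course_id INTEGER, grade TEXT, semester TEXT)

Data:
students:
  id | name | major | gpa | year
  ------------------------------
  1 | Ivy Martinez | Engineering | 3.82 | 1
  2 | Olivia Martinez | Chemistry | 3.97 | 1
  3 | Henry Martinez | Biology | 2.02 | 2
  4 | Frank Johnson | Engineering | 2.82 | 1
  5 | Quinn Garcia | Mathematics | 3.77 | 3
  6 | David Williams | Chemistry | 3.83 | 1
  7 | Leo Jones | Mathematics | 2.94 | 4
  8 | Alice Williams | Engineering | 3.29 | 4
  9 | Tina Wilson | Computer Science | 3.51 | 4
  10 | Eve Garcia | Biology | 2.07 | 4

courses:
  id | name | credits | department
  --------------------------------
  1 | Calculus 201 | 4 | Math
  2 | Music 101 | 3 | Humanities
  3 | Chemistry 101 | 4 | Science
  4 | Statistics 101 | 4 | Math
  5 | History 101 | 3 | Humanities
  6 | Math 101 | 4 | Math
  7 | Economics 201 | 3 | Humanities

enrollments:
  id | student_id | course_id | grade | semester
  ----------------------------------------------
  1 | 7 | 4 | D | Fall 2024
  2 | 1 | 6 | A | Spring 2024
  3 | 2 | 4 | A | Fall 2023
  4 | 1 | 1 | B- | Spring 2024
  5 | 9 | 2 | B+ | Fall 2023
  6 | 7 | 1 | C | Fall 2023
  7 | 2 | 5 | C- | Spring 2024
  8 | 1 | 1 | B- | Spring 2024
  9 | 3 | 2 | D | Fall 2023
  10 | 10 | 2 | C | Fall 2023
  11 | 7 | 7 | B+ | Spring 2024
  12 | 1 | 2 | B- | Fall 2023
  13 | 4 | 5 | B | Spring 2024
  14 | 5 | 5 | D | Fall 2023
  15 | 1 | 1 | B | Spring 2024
SELECT id, grade FROM enrollments WHERE grade <> 'A-'

Execution result:
id | grade
1 | D
2 | A
3 | A
4 | B-
5 | B+
6 | C
7 | C-
8 | B-
9 | D
10 | C
11 | B+
12 | B-
13 | B
14 | D
15 | B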